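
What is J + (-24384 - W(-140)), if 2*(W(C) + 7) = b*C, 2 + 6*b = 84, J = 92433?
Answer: 207038/3 ≈ 69013.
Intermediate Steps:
b = 41/3 (b = -⅓ + (⅙)*84 = -⅓ + 14 = 41/3 ≈ 13.667)
W(C) = -7 + 41*C/6 (W(C) = -7 + (41*C/3)/2 = -7 + 41*C/6)
J + (-24384 - W(-140)) = 92433 + (-24384 - (-7 + (41/6)*(-140))) = 92433 + (-24384 - (-7 - 2870/3)) = 92433 + (-24384 - 1*(-2891/3)) = 92433 + (-24384 + 2891/3) = 92433 - 70261/3 = 207038/3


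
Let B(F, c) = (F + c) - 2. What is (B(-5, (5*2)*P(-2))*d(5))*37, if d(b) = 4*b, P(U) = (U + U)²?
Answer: 113220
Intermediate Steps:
P(U) = 4*U² (P(U) = (2*U)² = 4*U²)
B(F, c) = -2 + F + c
(B(-5, (5*2)*P(-2))*d(5))*37 = ((-2 - 5 + (5*2)*(4*(-2)²))*(4*5))*37 = ((-2 - 5 + 10*(4*4))*20)*37 = ((-2 - 5 + 10*16)*20)*37 = ((-2 - 5 + 160)*20)*37 = (153*20)*37 = 3060*37 = 113220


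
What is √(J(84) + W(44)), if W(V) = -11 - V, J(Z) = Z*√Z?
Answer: √(-55 + 168*√21) ≈ 26.737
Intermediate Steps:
J(Z) = Z^(3/2)
√(J(84) + W(44)) = √(84^(3/2) + (-11 - 1*44)) = √(168*√21 + (-11 - 44)) = √(168*√21 - 55) = √(-55 + 168*√21)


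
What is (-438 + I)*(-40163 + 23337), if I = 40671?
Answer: -676960458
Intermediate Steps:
(-438 + I)*(-40163 + 23337) = (-438 + 40671)*(-40163 + 23337) = 40233*(-16826) = -676960458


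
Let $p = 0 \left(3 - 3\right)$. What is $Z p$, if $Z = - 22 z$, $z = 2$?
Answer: $0$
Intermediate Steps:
$p = 0$ ($p = 0 \cdot 0 = 0$)
$Z = -44$ ($Z = \left(-22\right) 2 = -44$)
$Z p = \left(-44\right) 0 = 0$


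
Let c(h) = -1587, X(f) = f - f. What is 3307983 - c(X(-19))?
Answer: 3309570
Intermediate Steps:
X(f) = 0
3307983 - c(X(-19)) = 3307983 - 1*(-1587) = 3307983 + 1587 = 3309570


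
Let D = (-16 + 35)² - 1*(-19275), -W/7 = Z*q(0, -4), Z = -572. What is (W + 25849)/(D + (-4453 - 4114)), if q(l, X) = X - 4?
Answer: -6183/11069 ≈ -0.55859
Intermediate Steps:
q(l, X) = -4 + X
W = -32032 (W = -(-4004)*(-4 - 4) = -(-4004)*(-8) = -7*4576 = -32032)
D = 19636 (D = 19² + 19275 = 361 + 19275 = 19636)
(W + 25849)/(D + (-4453 - 4114)) = (-32032 + 25849)/(19636 + (-4453 - 4114)) = -6183/(19636 - 8567) = -6183/11069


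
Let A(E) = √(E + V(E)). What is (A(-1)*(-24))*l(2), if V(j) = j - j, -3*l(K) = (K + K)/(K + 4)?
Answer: 16*I/3 ≈ 5.3333*I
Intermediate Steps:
l(K) = -2*K/(3*(4 + K)) (l(K) = -(K + K)/(3*(K + 4)) = -2*K/(3*(4 + K)))
V(j) = 0
A(E) = √E (A(E) = √(E + 0) = √E)
(A(-1)*(-24))*l(2) = (√(-1)*(-24))*(-2*2/(12 + 3*2)) = (I*(-24))*(-2*2/(12 + 6)) = (-24*I)*(-2*2/18) = (-24*I)*(-2*2*1/18) = -24*I*(-2/9) = 16*I/3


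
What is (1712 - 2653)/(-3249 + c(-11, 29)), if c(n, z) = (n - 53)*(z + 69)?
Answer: 941/9521 ≈ 0.098834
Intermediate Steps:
c(n, z) = (-53 + n)*(69 + z)
(1712 - 2653)/(-3249 + c(-11, 29)) = (1712 - 2653)/(-3249 + (-3657 - 53*29 + 69*(-11) - 11*29)) = -941/(-3249 + (-3657 - 1537 - 759 - 319)) = -941/(-3249 - 6272) = -941/(-9521) = -941*(-1/9521) = 941/9521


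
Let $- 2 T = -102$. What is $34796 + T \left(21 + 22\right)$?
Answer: $36989$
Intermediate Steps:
$T = 51$ ($T = \left(- \frac{1}{2}\right) \left(-102\right) = 51$)
$34796 + T \left(21 + 22\right) = 34796 + 51 \left(21 + 22\right) = 34796 + 51 \cdot 43 = 34796 + 2193 = 36989$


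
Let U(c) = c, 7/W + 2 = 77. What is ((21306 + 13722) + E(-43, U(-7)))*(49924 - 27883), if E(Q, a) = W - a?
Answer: 19305212304/25 ≈ 7.7221e+8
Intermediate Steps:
W = 7/75 (W = 7/(-2 + 77) = 7/75 ≈ 0.093333)
E(Q, a) = 7/75 - a
((21306 + 13722) + E(-43, U(-7)))*(49924 - 27883) = ((21306 + 13722) + (7/75 - 1*(-7)))*(49924 - 27883) = (35028 + (7/75 + 7))*22041 = (35028 + 532/75)*22041 = (2627632/75)*22041 = 19305212304/25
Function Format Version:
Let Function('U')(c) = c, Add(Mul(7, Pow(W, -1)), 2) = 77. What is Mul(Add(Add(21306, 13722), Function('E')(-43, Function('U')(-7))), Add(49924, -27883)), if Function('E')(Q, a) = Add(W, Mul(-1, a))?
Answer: Rational(19305212304, 25) ≈ 7.7221e+8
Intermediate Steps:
W = Rational(7, 75) (W = Mul(7, Pow(Add(-2, 77), -1)) = Mul(7, Pow(75, -1)) = Mul(7, Rational(1, 75)) = Rational(7, 75) ≈ 0.093333)
Function('E')(Q, a) = Add(Rational(7, 75), Mul(-1, a))
Mul(Add(Add(21306, 13722), Function('E')(-43, Function('U')(-7))), Add(49924, -27883)) = Mul(Add(Add(21306, 13722), Add(Rational(7, 75), Mul(-1, -7))), Add(49924, -27883)) = Mul(Add(35028, Add(Rational(7, 75), 7)), 22041) = Mul(Add(35028, Rational(532, 75)), 22041) = Mul(Rational(2627632, 75), 22041) = Rational(19305212304, 25)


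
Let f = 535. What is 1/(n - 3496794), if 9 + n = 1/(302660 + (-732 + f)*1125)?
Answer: -81035/283363431104 ≈ -2.8598e-7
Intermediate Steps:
n = -729314/81035 (n = -9 + 1/(302660 + (-732 + 535)*1125) = -9 + 1/(302660 - 197*1125) = -9 + 1/(302660 - 221625) = -9 + 1/81035 = -729314/81035 ≈ -9.0000)
1/(n - 3496794) = 1/(-729314/81035 - 3496794) = 1/(-283363431104/81035) = -81035/283363431104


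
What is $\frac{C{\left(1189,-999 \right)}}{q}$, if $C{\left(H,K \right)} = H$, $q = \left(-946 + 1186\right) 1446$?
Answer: $\frac{1189}{347040} \approx 0.0034261$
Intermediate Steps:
$q = 347040$ ($q = 240 \cdot 1446 = 347040$)
$\frac{C{\left(1189,-999 \right)}}{q} = \frac{1189}{347040}$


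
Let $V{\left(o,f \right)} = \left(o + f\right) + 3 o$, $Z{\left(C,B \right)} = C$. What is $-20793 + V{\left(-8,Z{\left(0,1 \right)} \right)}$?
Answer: $-20825$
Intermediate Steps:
$V{\left(o,f \right)} = f + 4 o$ ($V{\left(o,f \right)} = \left(f + o\right) + 3 o = f + 4 o$)
$-20793 + V{\left(-8,Z{\left(0,1 \right)} \right)} = -20793 + \left(0 + 4 \left(-8\right)\right) = -20793 + \left(0 - 32\right) = -20793 - 32 = -20825$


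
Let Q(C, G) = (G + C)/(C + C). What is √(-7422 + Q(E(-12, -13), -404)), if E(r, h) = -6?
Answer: I*√265962/6 ≈ 85.953*I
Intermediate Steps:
Q(C, G) = (C + G)/(2*C) (Q(C, G) = (C + G)/((2*C)) = (C + G)*(1/(2*C)) = (C + G)/(2*C))
√(-7422 + Q(E(-12, -13), -404)) = √(-7422 + (½)*(-6 - 404)/(-6)) = √(-7422 + (½)*(-⅙)*(-410)) = √(-7422 + 205/6) = √(-44327/6) = I*√265962/6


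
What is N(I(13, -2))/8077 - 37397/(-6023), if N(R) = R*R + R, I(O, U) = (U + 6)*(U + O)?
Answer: 313981109/48647771 ≈ 6.4542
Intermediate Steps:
I(O, U) = (6 + U)*(O + U)
N(R) = R + R² (N(R) = R² + R = R + R²)
N(I(13, -2))/8077 - 37397/(-6023) = (((-2)² + 6*13 + 6*(-2) + 13*(-2))*(1 + ((-2)² + 6*13 + 6*(-2) + 13*(-2))))/8077 - 37397/(-6023) = ((4 + 78 - 12 - 26)*(1 + (4 + 78 - 12 - 26)))*(1/8077) - 37397*(-1/6023) = (44*(1 + 44))*(1/8077) + 37397/6023 = (44*45)*(1/8077) + 37397/6023 = 1980*(1/8077) + 37397/6023 = 1980/8077 + 37397/6023 = 313981109/48647771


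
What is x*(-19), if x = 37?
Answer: -703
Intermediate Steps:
x*(-19) = 37*(-19) = -703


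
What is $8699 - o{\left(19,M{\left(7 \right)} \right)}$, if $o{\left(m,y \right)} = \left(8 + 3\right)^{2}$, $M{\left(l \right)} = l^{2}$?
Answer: $8578$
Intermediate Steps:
$o{\left(m,y \right)} = 121$ ($o{\left(m,y \right)} = 11^{2} = 121$)
$8699 - o{\left(19,M{\left(7 \right)} \right)} = 8699 - 121 = 8578$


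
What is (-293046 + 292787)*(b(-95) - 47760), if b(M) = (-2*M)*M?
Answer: 17044790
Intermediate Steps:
b(M) = -2*M²
(-293046 + 292787)*(b(-95) - 47760) = (-293046 + 292787)*(-2*(-95)² - 47760) = -259*(-2*9025 - 47760) = -259*(-18050 - 47760) = -259*(-65810) = 17044790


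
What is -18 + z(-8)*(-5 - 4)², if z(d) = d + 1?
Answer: -585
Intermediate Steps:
z(d) = 1 + d
-18 + z(-8)*(-5 - 4)² = -18 + (1 - 8)*(-5 - 4)² = -18 - 7*(-9)² = -18 - 7*81 = -18 - 567 = -585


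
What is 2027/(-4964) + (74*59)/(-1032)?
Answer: -1485293/320178 ≈ -4.6390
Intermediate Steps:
2027/(-4964) + (74*59)/(-1032) = 2027*(-1/4964) + 4366*(-1/1032) = -2027/4964 - 2183/516 = -1485293/320178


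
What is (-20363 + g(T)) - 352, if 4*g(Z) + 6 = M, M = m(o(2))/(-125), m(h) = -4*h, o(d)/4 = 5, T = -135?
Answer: -1035817/50 ≈ -20716.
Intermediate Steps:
o(d) = 20 (o(d) = 4*5 = 20)
M = 16/25 (M = -4*20/(-125) = -80*(-1/125) = 16/25 ≈ 0.64000)
g(Z) = -67/50 (g(Z) = -3/2 + (¼)*(16/25) = -3/2 + 4/25 = -67/50)
(-20363 + g(T)) - 352 = (-20363 - 67/50) - 352 = -1018217/50 - 352 = -1035817/50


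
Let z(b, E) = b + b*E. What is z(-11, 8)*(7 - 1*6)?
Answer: -99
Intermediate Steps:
z(b, E) = b + E*b
z(-11, 8)*(7 - 1*6) = (-11*(1 + 8))*(7 - 1*6) = (-11*9)*(7 - 6) = -99*1 = -99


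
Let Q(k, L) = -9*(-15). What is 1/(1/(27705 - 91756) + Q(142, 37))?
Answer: 64051/8646884 ≈ 0.0074074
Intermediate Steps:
Q(k, L) = 135
1/(1/(27705 - 91756) + Q(142, 37)) = 1/(1/(27705 - 91756) + 135) = 1/(1/(-64051) + 135) = 1/(-1/64051 + 135) = 1/(8646884/64051) = 64051/8646884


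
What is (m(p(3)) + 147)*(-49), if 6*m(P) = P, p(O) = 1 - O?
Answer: -21560/3 ≈ -7186.7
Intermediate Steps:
m(P) = P/6
(m(p(3)) + 147)*(-49) = ((1 - 1*3)/6 + 147)*(-49) = ((1 - 3)/6 + 147)*(-49) = ((1/6)*(-2) + 147)*(-49) = (-1/3 + 147)*(-49) = (440/3)*(-49) = -21560/3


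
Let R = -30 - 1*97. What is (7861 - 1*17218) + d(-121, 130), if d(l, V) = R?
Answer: -9484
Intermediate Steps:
R = -127 (R = -30 - 97 = -127)
d(l, V) = -127
(7861 - 1*17218) + d(-121, 130) = (7861 - 1*17218) - 127 = (7861 - 17218) - 127 = -9357 - 127 = -9484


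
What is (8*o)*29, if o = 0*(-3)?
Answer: 0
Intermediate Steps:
o = 0
(8*o)*29 = (8*0)*29 = 0*29 = 0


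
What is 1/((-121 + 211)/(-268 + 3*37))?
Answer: -157/90 ≈ -1.7444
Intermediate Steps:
1/((-121 + 211)/(-268 + 3*37)) = 1/(90/(-268 + 111)) = 1/(90/(-157)) = 1/(90*(-1/157)) = 1/(-90/157) = -157/90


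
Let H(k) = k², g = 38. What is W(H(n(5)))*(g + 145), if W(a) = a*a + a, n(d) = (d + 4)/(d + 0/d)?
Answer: 1571238/625 ≈ 2514.0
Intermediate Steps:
n(d) = (4 + d)/d (n(d) = (4 + d)/(d + 0) = (4 + d)/d)
W(a) = a + a² (W(a) = a² + a = a + a²)
W(H(n(5)))*(g + 145) = (((4 + 5)/5)²*(1 + ((4 + 5)/5)²))*(38 + 145) = (((⅕)*9)²*(1 + ((⅕)*9)²))*183 = ((9/5)²*(1 + (9/5)²))*183 = (81*(1 + 81/25)/25)*183 = ((81/25)*(106/25))*183 = (8586/625)*183 = 1571238/625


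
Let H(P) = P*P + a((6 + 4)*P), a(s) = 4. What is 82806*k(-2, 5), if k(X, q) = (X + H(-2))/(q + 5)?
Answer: 248418/5 ≈ 49684.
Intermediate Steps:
H(P) = 4 + P**2 (H(P) = P*P + 4 = P**2 + 4 = 4 + P**2)
k(X, q) = (8 + X)/(5 + q) (k(X, q) = (X + (4 + (-2)**2))/(q + 5) = (X + (4 + 4))/(5 + q) = (X + 8)/(5 + q) = (8 + X)/(5 + q))
82806*k(-2, 5) = 82806*((8 - 2)/(5 + 5)) = 82806*(6/10) = 82806*((1/10)*6) = 82806*(3/5) = 248418/5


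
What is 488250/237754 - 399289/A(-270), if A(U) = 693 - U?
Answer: -441412954/1069893 ≈ -412.58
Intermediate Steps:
488250/237754 - 399289/A(-270) = 488250/237754 - 399289/(693 - 1*(-270)) = 488250*(1/237754) - 399289/(693 + 270) = 244125/118877 - 399289/963 = -441412954/1069893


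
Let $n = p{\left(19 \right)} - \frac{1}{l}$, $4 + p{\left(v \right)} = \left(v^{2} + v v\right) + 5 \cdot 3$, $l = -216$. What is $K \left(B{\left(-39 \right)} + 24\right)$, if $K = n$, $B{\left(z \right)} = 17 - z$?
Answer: $\frac{1583290}{27} \approx 58640.0$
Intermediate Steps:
$p{\left(v \right)} = 11 + 2 v^{2}$ ($p{\left(v \right)} = -4 + \left(\left(v^{2} + v v\right) + 5 \cdot 3\right) = -4 + \left(\left(v^{2} + v^{2}\right) + 15\right) = -4 + \left(2 v^{2} + 15\right) = -4 + \left(15 + 2 v^{2}\right) = 11 + 2 v^{2}$)
$n = \frac{158329}{216}$ ($n = \left(11 + 2 \cdot 19^{2}\right) - \frac{1}{-216} = \left(11 + 2 \cdot 361\right) - - \frac{1}{216} = \left(11 + 722\right) + \frac{1}{216} = 733 + \frac{1}{216} = \frac{158329}{216} \approx 733.0$)
$K = \frac{158329}{216} \approx 733.0$
$K \left(B{\left(-39 \right)} + 24\right) = \frac{158329 \left(\left(17 - -39\right) + 24\right)}{216} = \frac{158329 \left(\left(17 + 39\right) + 24\right)}{216} = \frac{158329 \left(56 + 24\right)}{216} = \frac{158329}{216} \cdot 80 = \frac{1583290}{27}$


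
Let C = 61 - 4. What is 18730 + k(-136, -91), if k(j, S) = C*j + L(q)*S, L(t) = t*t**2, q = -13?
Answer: 210905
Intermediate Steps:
L(t) = t**3
C = 57
k(j, S) = -2197*S + 57*j (k(j, S) = 57*j + (-13)**3*S = 57*j - 2197*S = -2197*S + 57*j)
18730 + k(-136, -91) = 18730 + (-2197*(-91) + 57*(-136)) = 18730 + (199927 - 7752) = 18730 + 192175 = 210905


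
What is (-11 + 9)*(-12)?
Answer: 24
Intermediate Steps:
(-11 + 9)*(-12) = -2*(-12) = 24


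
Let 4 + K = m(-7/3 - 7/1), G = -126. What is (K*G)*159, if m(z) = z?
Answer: 267120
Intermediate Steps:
K = -40/3 (K = -4 + (-7/3 - 7/1) = -4 + (-7*⅓ - 7*1) = -4 + (-7/3 - 7) = -4 - 28/3 = -40/3 ≈ -13.333)
(K*G)*159 = -40/3*(-126)*159 = 1680*159 = 267120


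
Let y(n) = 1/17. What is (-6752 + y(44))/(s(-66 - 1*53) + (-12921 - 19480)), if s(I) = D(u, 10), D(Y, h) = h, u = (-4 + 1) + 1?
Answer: 38261/183549 ≈ 0.20845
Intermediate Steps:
u = -2 (u = -3 + 1 = -2)
y(n) = 1/17
s(I) = 10
(-6752 + y(44))/(s(-66 - 1*53) + (-12921 - 19480)) = (-6752 + 1/17)/(10 + (-12921 - 19480)) = -114783/(17*(10 - 32401)) = -114783/17/(-32391) = -114783/17*(-1/32391) = 38261/183549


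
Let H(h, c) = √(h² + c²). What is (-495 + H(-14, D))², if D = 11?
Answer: (495 - √317)² ≈ 2.2772e+5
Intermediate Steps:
H(h, c) = √(c² + h²)
(-495 + H(-14, D))² = (-495 + √(11² + (-14)²))² = (-495 + √(121 + 196))² = (-495 + √317)²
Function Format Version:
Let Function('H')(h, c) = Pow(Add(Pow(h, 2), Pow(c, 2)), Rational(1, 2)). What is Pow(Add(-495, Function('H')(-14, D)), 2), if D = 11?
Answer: Pow(Add(495, Mul(-1, Pow(317, Rational(1, 2)))), 2) ≈ 2.2772e+5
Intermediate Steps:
Function('H')(h, c) = Pow(Add(Pow(c, 2), Pow(h, 2)), Rational(1, 2))
Pow(Add(-495, Function('H')(-14, D)), 2) = Pow(Add(-495, Pow(Add(Pow(11, 2), Pow(-14, 2)), Rational(1, 2))), 2) = Pow(Add(-495, Pow(Add(121, 196), Rational(1, 2))), 2) = Pow(Add(-495, Pow(317, Rational(1, 2))), 2)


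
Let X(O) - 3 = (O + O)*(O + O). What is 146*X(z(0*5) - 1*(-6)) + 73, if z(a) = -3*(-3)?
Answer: 131911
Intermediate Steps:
z(a) = 9
X(O) = 3 + 4*O**2 (X(O) = 3 + (O + O)*(O + O) = 3 + (2*O)*(2*O) = 3 + 4*O**2)
146*X(z(0*5) - 1*(-6)) + 73 = 146*(3 + 4*(9 - 1*(-6))**2) + 73 = 146*(3 + 4*(9 + 6)**2) + 73 = 146*(3 + 4*15**2) + 73 = 146*(3 + 4*225) + 73 = 146*(3 + 900) + 73 = 146*903 + 73 = 131838 + 73 = 131911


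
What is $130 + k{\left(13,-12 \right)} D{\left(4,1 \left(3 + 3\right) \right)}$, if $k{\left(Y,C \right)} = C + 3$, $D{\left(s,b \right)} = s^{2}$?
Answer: $-14$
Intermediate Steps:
$k{\left(Y,C \right)} = 3 + C$
$130 + k{\left(13,-12 \right)} D{\left(4,1 \left(3 + 3\right) \right)} = 130 + \left(3 - 12\right) 4^{2} = 130 - 144 = -14$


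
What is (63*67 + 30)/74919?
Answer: 109/1921 ≈ 0.056741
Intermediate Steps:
(63*67 + 30)/74919 = (4221 + 30)*(1/74919) = 4251*(1/74919) = 109/1921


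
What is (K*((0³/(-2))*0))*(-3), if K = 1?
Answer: 0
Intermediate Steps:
(K*((0³/(-2))*0))*(-3) = (1*((0³/(-2))*0))*(-3) = (1*((0*(-½))*0))*(-3) = (1*(0*0))*(-3) = (1*0)*(-3) = 0*(-3) = 0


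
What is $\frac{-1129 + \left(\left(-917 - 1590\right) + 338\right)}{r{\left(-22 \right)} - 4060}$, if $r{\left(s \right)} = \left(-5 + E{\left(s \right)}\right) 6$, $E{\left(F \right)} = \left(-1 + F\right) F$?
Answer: $\frac{97}{31} \approx 3.129$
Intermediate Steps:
$E{\left(F \right)} = F \left(-1 + F\right)$
$r{\left(s \right)} = -30 + 6 s \left(-1 + s\right)$ ($r{\left(s \right)} = \left(-5 + s \left(-1 + s\right)\right) 6 = -30 + 6 s \left(-1 + s\right)$)
$\frac{-1129 + \left(\left(-917 - 1590\right) + 338\right)}{r{\left(-22 \right)} - 4060} = \frac{-1129 + \left(\left(-917 - 1590\right) + 338\right)}{\left(-30 + 6 \left(-22\right) \left(-1 - 22\right)\right) - 4060} = \frac{-1129 + \left(-2507 + 338\right)}{\left(-30 + 6 \left(-22\right) \left(-23\right)\right) - 4060} = \frac{-1129 - 2169}{\left(-30 + 3036\right) - 4060} = - \frac{3298}{3006 - 4060} = - \frac{3298}{-1054} = \left(-3298\right) \left(- \frac{1}{1054}\right) = \frac{97}{31}$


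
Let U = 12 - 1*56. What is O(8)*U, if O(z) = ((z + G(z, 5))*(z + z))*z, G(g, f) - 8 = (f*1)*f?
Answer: -230912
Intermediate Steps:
U = -44 (U = 12 - 56 = -44)
G(g, f) = 8 + f² (G(g, f) = 8 + (f*1)*f = 8 + f*f = 8 + f²)
O(z) = 2*z²*(33 + z) (O(z) = ((z + (8 + 5²))*(z + z))*z = ((z + (8 + 25))*(2*z))*z = ((z + 33)*(2*z))*z = ((33 + z)*(2*z))*z = (2*z*(33 + z))*z = 2*z²*(33 + z))
O(8)*U = (2*8²*(33 + 8))*(-44) = (2*64*41)*(-44) = 5248*(-44) = -230912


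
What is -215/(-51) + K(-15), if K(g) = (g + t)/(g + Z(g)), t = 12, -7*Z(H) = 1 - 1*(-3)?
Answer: 24506/5559 ≈ 4.4083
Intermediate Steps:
Z(H) = -4/7 (Z(H) = -(1 - 1*(-3))/7 = -(1 + 3)/7 = -1/7*4 = -4/7)
K(g) = (12 + g)/(-4/7 + g) (K(g) = (g + 12)/(g - 4/7) = (12 + g)/(-4/7 + g))
-215/(-51) + K(-15) = -215/(-51) + 7*(12 - 15)/(-4 + 7*(-15)) = -215*(-1/51) + 7*(-3)/(-4 - 105) = 215/51 + 7*(-3)/(-109) = 215/51 + 7*(-1/109)*(-3) = 215/51 + 21/109 = 24506/5559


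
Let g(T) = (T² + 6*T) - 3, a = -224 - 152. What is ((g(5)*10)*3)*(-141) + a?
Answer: -220336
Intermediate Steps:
a = -376
g(T) = -3 + T² + 6*T
((g(5)*10)*3)*(-141) + a = (((-3 + 5² + 6*5)*10)*3)*(-141) - 376 = (((-3 + 25 + 30)*10)*3)*(-141) - 376 = ((52*10)*3)*(-141) - 376 = (520*3)*(-141) - 376 = 1560*(-141) - 376 = -219960 - 376 = -220336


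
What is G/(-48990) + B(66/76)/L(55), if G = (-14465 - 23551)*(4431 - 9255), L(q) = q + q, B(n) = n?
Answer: -464584953/124108 ≈ -3743.4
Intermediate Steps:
L(q) = 2*q
G = 183389184 (G = -38016*(-4824) = 183389184)
G/(-48990) + B(66/76)/L(55) = 183389184/(-48990) + (66/76)/((2*55)) = 183389184*(-1/48990) + (66*(1/76))/110 = -30564864/8165 + (33/38)*(1/110) = -30564864/8165 + 3/380 = -464584953/124108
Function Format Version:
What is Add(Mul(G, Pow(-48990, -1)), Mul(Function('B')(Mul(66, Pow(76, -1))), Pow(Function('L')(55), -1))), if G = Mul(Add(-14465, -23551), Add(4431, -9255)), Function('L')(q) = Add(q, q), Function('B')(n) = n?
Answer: Rational(-464584953, 124108) ≈ -3743.4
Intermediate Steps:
Function('L')(q) = Mul(2, q)
G = 183389184 (G = Mul(-38016, -4824) = 183389184)
Add(Mul(G, Pow(-48990, -1)), Mul(Function('B')(Mul(66, Pow(76, -1))), Pow(Function('L')(55), -1))) = Add(Mul(183389184, Pow(-48990, -1)), Mul(Mul(66, Pow(76, -1)), Pow(Mul(2, 55), -1))) = Add(Mul(183389184, Rational(-1, 48990)), Mul(Mul(66, Rational(1, 76)), Pow(110, -1))) = Add(Rational(-30564864, 8165), Mul(Rational(33, 38), Rational(1, 110))) = Add(Rational(-30564864, 8165), Rational(3, 380)) = Rational(-464584953, 124108)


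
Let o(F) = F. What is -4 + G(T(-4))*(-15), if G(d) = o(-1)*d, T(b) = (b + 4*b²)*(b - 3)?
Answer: -6304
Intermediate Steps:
T(b) = (-3 + b)*(b + 4*b²) (T(b) = (b + 4*b²)*(-3 + b) = (-3 + b)*(b + 4*b²))
G(d) = -d
-4 + G(T(-4))*(-15) = -4 - (-4)*(-3 - 11*(-4) + 4*(-4)²)*(-15) = -4 - (-4)*(-3 + 44 + 4*16)*(-15) = -4 - (-4)*(-3 + 44 + 64)*(-15) = -4 - (-4)*105*(-15) = -4 - 1*(-420)*(-15) = -4 + 420*(-15) = -4 - 6300 = -6304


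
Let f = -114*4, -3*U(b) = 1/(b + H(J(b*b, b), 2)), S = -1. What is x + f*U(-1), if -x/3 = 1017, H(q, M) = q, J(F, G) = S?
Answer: -3127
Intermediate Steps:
J(F, G) = -1
U(b) = -1/(3*(-1 + b)) (U(b) = -1/(3*(b - 1)) = -1/(3*(-1 + b)))
x = -3051 (x = -3*1017 = -3051)
f = -456
x + f*U(-1) = -3051 - (-456)/(-3 + 3*(-1)) = -3051 - (-456)/(-3 - 3) = -3051 - (-456)/(-6) = -3051 - (-456)*(-1)/6 = -3051 - 456*⅙ = -3051 - 76 = -3127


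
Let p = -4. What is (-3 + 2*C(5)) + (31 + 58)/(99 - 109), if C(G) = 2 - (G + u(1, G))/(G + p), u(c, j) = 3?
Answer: -239/10 ≈ -23.900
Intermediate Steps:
C(G) = 2 - (3 + G)/(-4 + G) (C(G) = 2 - (G + 3)/(G - 4) = 2 - (3 + G)/(-4 + G))
(-3 + 2*C(5)) + (31 + 58)/(99 - 109) = (-3 + 2*((-11 + 5)/(-4 + 5))) + (31 + 58)/(99 - 109) = (-3 + 2*(-6/1)) + 89/(-10) = (-3 + 2*(1*(-6))) + 89*(-⅒) = (-3 + 2*(-6)) - 89/10 = (-3 - 12) - 89/10 = -15 - 89/10 = -239/10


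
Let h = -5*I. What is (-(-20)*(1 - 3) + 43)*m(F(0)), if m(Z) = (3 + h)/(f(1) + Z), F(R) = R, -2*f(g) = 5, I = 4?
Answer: 102/5 ≈ 20.400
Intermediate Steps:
f(g) = -5/2 (f(g) = -½*5 = -5/2)
h = -20 (h = -5*4 = -20)
m(Z) = -17/(-5/2 + Z) (m(Z) = (3 - 20)/(-5/2 + Z) = -17/(-5/2 + Z))
(-(-20)*(1 - 3) + 43)*m(F(0)) = (-(-20)*(1 - 3) + 43)*(-34/(-5 + 2*0)) = (-(-20)*(-2) + 43)*(-34/(-5 + 0)) = (-5*8 + 43)*(-34/(-5)) = (-40 + 43)*(-34*(-⅕)) = 3*(34/5) = 102/5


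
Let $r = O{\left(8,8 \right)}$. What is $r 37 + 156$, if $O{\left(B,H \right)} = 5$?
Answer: $341$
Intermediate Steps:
$r = 5$
$r 37 + 156 = 5 \cdot 37 + 156 = 185 + 156 = 341$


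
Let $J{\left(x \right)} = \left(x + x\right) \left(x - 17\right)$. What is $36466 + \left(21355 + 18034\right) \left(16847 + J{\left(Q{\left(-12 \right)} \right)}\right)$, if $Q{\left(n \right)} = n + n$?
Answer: $741140501$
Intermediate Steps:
$Q{\left(n \right)} = 2 n$
$J{\left(x \right)} = 2 x \left(-17 + x\right)$
$36466 + \left(21355 + 18034\right) \left(16847 + J{\left(Q{\left(-12 \right)} \right)}\right) = 36466 + \left(21355 + 18034\right) \left(16847 + 2 \cdot 2 \left(-12\right) \left(-17 + 2 \left(-12\right)\right)\right) = 36466 + 39389 \left(16847 + 2 \left(-24\right) \left(-17 - 24\right)\right) = 36466 + 39389 \left(16847 + 2 \left(-24\right) \left(-41\right)\right) = 36466 + 39389 \left(16847 + 1968\right) = 36466 + 39389 \cdot 18815 = 36466 + 741104035 = 741140501$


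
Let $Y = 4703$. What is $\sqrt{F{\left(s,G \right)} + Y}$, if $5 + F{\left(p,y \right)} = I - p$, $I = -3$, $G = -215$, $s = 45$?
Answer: $5 \sqrt{186} \approx 68.191$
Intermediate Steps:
$F{\left(p,y \right)} = -8 - p$ ($F{\left(p,y \right)} = -5 - \left(3 + p\right) = -8 - p$)
$\sqrt{F{\left(s,G \right)} + Y} = \sqrt{\left(-8 - 45\right) + 4703} = \sqrt{-53 + 4703} = \sqrt{4650} = 5 \sqrt{186}$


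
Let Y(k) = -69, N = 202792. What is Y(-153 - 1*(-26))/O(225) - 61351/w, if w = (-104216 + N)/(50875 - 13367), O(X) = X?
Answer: -43147191337/1848300 ≈ -23344.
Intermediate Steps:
w = 24644/9377 (w = (-104216 + 202792)/(50875 - 13367) = 98576/37508 = 98576*(1/37508) = 24644/9377 ≈ 2.6281)
Y(-153 - 1*(-26))/O(225) - 61351/w = -69/225 - 61351/24644/9377 = -69*1/225 - 61351*9377/24644 = -23/75 - 575288327/24644 = -43147191337/1848300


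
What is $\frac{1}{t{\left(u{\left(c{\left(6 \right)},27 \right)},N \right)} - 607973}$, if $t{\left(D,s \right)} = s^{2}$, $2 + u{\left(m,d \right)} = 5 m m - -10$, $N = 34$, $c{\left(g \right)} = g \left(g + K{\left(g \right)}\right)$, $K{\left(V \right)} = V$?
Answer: $- \frac{1}{606817} \approx -1.6479 \cdot 10^{-6}$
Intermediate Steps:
$c{\left(g \right)} = 2 g^{2}$ ($c{\left(g \right)} = g \left(g + g\right) = g 2 g = 2 g^{2}$)
$u{\left(m,d \right)} = 8 + 5 m^{2}$ ($u{\left(m,d \right)} = -2 + \left(5 m m - -10\right) = -2 + \left(5 m^{2} + 10\right) = -2 + \left(10 + 5 m^{2}\right) = 8 + 5 m^{2}$)
$\frac{1}{t{\left(u{\left(c{\left(6 \right)},27 \right)},N \right)} - 607973} = \frac{1}{34^{2} - 607973} = \frac{1}{1156 - 607973} = \frac{1}{-606817} = - \frac{1}{606817}$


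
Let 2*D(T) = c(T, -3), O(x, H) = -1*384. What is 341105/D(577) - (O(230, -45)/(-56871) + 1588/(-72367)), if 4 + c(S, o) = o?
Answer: -935897296328810/9603028533 ≈ -97459.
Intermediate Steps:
c(S, o) = -4 + o
O(x, H) = -384
D(T) = -7/2 (D(T) = (-4 - 3)/2 = (½)*(-7) = -7/2)
341105/D(577) - (O(230, -45)/(-56871) + 1588/(-72367)) = 341105/(-7/2) - (-384/(-56871) + 1588/(-72367)) = 341105*(-2/7) - (-384*(-1/56871) + 1588*(-1/72367)) = -682210/7 - (128/18957 - 1588/72367) = -682210/7 - 1*(-20840740/1371861219) = -682210/7 + 20840740/1371861219 = -935897296328810/9603028533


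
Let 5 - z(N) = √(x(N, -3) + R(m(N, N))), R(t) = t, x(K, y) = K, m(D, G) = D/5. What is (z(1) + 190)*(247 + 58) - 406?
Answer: 59069 - 61*√30 ≈ 58735.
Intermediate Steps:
m(D, G) = D/5 (m(D, G) = D*(⅕) = D/5)
z(N) = 5 - √30*√N/5 (z(N) = 5 - √(N + N/5) = 5 - √(6*N/5) = 5 - √30*√N/5)
(z(1) + 190)*(247 + 58) - 406 = ((5 - √30*√1/5) + 190)*(247 + 58) - 406 = ((5 - ⅕*√30*1) + 190)*305 - 406 = ((5 - √30/5) + 190)*305 - 406 = (195 - √30/5)*305 - 406 = (59475 - 61*√30) - 406 = 59069 - 61*√30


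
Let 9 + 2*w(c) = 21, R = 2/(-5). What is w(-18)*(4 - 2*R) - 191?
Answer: -811/5 ≈ -162.20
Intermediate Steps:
R = -⅖ (R = 2*(-⅕) = -⅖ ≈ -0.40000)
w(c) = 6 (w(c) = -9/2 + (½)*21 = -9/2 + 21/2 = 6)
w(-18)*(4 - 2*R) - 191 = 6*(4 - 2*(-⅖)) - 191 = 6*(4 + ⅘) - 191 = 6*(24/5) - 191 = 144/5 - 191 = -811/5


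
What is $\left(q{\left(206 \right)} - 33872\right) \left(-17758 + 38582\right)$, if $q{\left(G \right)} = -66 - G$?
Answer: $-711014656$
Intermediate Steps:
$\left(q{\left(206 \right)} - 33872\right) \left(-17758 + 38582\right) = \left(\left(-66 - 206\right) - 33872\right) \left(-17758 + 38582\right) = \left(\left(-66 - 206\right) - 33872\right) 20824 = \left(-272 - 33872\right) 20824 = \left(-34144\right) 20824 = -711014656$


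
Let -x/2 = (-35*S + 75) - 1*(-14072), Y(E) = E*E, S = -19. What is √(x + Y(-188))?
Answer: 2*√1430 ≈ 75.631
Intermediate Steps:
Y(E) = E²
x = -29624 (x = -2*((-35*(-19) + 75) - 1*(-14072)) = -2*((665 + 75) + 14072) = -2*(740 + 14072) = -2*14812 = -29624)
√(x + Y(-188)) = √(-29624 + (-188)²) = √(-29624 + 35344) = √5720 = 2*√1430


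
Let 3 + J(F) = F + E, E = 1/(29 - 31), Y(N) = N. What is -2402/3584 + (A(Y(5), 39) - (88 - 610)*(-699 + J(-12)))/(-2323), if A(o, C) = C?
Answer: 665500637/4162816 ≈ 159.87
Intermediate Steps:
E = -½ (E = 1/(-2) = -½ ≈ -0.50000)
J(F) = -7/2 + F (J(F) = -3 + (F - ½) = -3 + (-½ + F) = -7/2 + F)
-2402/3584 + (A(Y(5), 39) - (88 - 610)*(-699 + J(-12)))/(-2323) = -2402/3584 + (39 - (88 - 610)*(-699 + (-7/2 - 12)))/(-2323) = -2402*1/3584 + (39 - (-522)*(-699 - 31/2))*(-1/2323) = -1201/1792 + (39 - (-522)*(-1429)/2)*(-1/2323) = -1201/1792 + (39 - 1*372969)*(-1/2323) = -1201/1792 + (39 - 372969)*(-1/2323) = -1201/1792 - 372930*(-1/2323) = -1201/1792 + 372930/2323 = 665500637/4162816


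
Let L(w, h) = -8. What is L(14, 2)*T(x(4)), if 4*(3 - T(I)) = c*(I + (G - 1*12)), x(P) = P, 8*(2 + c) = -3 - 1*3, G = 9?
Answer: -59/2 ≈ -29.500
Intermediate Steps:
c = -11/4 (c = -2 + (-3 - 1*3)/8 = -2 + (-3 - 3)/8 = -2 + (1/8)*(-6) = -2 - 3/4 = -11/4 ≈ -2.7500)
T(I) = 15/16 + 11*I/16 (T(I) = 3 - (-11)*(I + (9 - 1*12))/16 = 3 - (-11)*(I + (9 - 12))/16 = 3 - (-11)*(I - 3)/16 = 3 - (-11)*(-3 + I)/16 = 3 - (33/4 - 11*I/4)/4 = 3 + (-33/16 + 11*I/16) = 15/16 + 11*I/16)
L(14, 2)*T(x(4)) = -8*(15/16 + (11/16)*4) = -8*(15/16 + 11/4) = -8*59/16 = -59/2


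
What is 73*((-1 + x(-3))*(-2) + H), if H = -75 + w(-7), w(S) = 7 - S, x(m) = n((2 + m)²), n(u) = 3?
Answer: -4745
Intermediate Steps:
x(m) = 3
H = -61 (H = -75 + (7 - 1*(-7)) = -75 + (7 + 7) = -75 + 14 = -61)
73*((-1 + x(-3))*(-2) + H) = 73*((-1 + 3)*(-2) - 61) = 73*(2*(-2) - 61) = 73*(-4 - 61) = 73*(-65) = -4745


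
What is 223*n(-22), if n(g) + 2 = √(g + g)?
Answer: -446 + 446*I*√11 ≈ -446.0 + 1479.2*I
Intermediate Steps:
n(g) = -2 + √2*√g (n(g) = -2 + √(g + g) = -2 + √(2*g) = -2 + √2*√g)
223*n(-22) = 223*(-2 + √2*√(-22)) = 223*(-2 + √2*(I*√22)) = 223*(-2 + 2*I*√11) = -446 + 446*I*√11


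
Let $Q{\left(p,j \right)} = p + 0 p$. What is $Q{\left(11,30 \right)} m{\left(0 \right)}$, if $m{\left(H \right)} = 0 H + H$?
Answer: $0$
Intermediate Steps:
$m{\left(H \right)} = H$ ($m{\left(H \right)} = 0 + H = H$)
$Q{\left(p,j \right)} = p$ ($Q{\left(p,j \right)} = p + 0 = p$)
$Q{\left(11,30 \right)} m{\left(0 \right)} = 11 \cdot 0 = 0$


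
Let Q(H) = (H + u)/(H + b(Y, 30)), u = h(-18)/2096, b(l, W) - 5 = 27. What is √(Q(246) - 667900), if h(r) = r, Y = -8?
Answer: I*√3543260171976409/72836 ≈ 817.25*I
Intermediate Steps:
b(l, W) = 32 (b(l, W) = 5 + 27 = 32)
u = -9/1048 (u = -18/2096 = -18*1/2096 = -9/1048 ≈ -0.0085878)
Q(H) = (-9/1048 + H)/(32 + H) (Q(H) = (H - 9/1048)/(H + 32) = (-9/1048 + H)/(32 + H))
√(Q(246) - 667900) = √((-9/1048 + 246)/(32 + 246) - 667900) = √((257799/1048)/278 - 667900) = √((1/278)*(257799/1048) - 667900) = √(257799/291344 - 667900) = √(-194588399801/291344) = I*√3543260171976409/72836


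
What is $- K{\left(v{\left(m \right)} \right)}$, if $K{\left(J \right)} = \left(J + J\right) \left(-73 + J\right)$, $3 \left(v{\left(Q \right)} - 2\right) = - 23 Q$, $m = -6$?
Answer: $2400$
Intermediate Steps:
$v{\left(Q \right)} = 2 - \frac{23 Q}{3}$ ($v{\left(Q \right)} = 2 + \frac{\left(-23\right) Q}{3} = 2 - \frac{23 Q}{3}$)
$K{\left(J \right)} = 2 J \left(-73 + J\right)$
$- K{\left(v{\left(m \right)} \right)} = - 2 \left(2 - -46\right) \left(-73 + \left(2 - -46\right)\right) = - 2 \left(2 + 46\right) \left(-73 + \left(2 + 46\right)\right) = - 2 \cdot 48 \left(-73 + 48\right) = - 2 \cdot 48 \left(-25\right) = \left(-1\right) \left(-2400\right) = 2400$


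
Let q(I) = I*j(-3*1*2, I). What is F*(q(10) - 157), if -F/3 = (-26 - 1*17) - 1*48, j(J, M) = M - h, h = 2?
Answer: -21021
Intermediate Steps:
j(J, M) = -2 + M (j(J, M) = M - 1*2 = M - 2 = -2 + M)
F = 273 (F = -3*((-26 - 1*17) - 1*48) = -3*((-26 - 17) - 48) = -3*(-43 - 48) = -3*(-91) = 273)
q(I) = I*(-2 + I)
F*(q(10) - 157) = 273*(10*(-2 + 10) - 157) = 273*(10*8 - 157) = 273*(80 - 157) = 273*(-77) = -21021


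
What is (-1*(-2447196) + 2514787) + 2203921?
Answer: 7165904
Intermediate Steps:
(-1*(-2447196) + 2514787) + 2203921 = (2447196 + 2514787) + 2203921 = 4961983 + 2203921 = 7165904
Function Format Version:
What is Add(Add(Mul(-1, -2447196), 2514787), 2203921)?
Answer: 7165904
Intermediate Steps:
Add(Add(Mul(-1, -2447196), 2514787), 2203921) = Add(Add(2447196, 2514787), 2203921) = Add(4961983, 2203921) = 7165904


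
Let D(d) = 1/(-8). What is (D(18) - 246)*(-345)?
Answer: 679305/8 ≈ 84913.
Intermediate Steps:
D(d) = -⅛
(D(18) - 246)*(-345) = (-⅛ - 246)*(-345) = -1969/8*(-345) = 679305/8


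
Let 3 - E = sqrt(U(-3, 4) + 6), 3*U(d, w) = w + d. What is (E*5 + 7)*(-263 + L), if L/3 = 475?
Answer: 25564 - 5810*sqrt(57)/3 ≈ 10942.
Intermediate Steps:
L = 1425 (L = 3*475 = 1425)
U(d, w) = d/3 + w/3 (U(d, w) = (w + d)/3 = (d + w)/3 = d/3 + w/3)
E = 3 - sqrt(57)/3 (E = 3 - sqrt(((1/3)*(-3) + (1/3)*4) + 6) = 3 - sqrt((-1 + 4/3) + 6) = 3 - sqrt(1/3 + 6) = 3 - sqrt(19/3) = 3 - sqrt(57)/3 ≈ 0.48339)
(E*5 + 7)*(-263 + L) = ((3 - sqrt(57)/3)*5 + 7)*(-263 + 1425) = ((15 - 5*sqrt(57)/3) + 7)*1162 = (22 - 5*sqrt(57)/3)*1162 = 25564 - 5810*sqrt(57)/3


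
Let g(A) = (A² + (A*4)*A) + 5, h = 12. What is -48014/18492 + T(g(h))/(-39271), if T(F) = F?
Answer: -949482247/363099666 ≈ -2.6149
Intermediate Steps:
g(A) = 5 + 5*A² (g(A) = (A² + (4*A)*A) + 5 = (A² + 4*A²) + 5 = 5*A² + 5 = 5 + 5*A²)
-48014/18492 + T(g(h))/(-39271) = -48014/18492 + (5 + 5*12²)/(-39271) = -48014*1/18492 + (5 + 5*144)*(-1/39271) = -24007/9246 + (5 + 720)*(-1/39271) = -24007/9246 + 725*(-1/39271) = -24007/9246 - 725/39271 = -949482247/363099666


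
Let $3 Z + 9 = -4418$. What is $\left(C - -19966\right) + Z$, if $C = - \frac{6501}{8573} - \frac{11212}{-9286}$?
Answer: $\frac{2208045664054}{119413317} \approx 18491.0$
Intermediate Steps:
$Z = - \frac{4427}{3}$ ($Z = -3 + \frac{1}{3} \left(-4418\right) = -3 - \frac{4418}{3} = - \frac{4427}{3} \approx -1475.7$)
$C = \frac{17876095}{39804439}$ ($C = \left(-6501\right) \frac{1}{8573} - - \frac{5606}{4643} = - \frac{6501}{8573} + \frac{5606}{4643} = \frac{17876095}{39804439} \approx 0.4491$)
$\left(C - -19966\right) + Z = \left(\frac{17876095}{39804439} - -19966\right) - \frac{4427}{3} = \left(\frac{17876095}{39804439} + 19966\right) - \frac{4427}{3} = \frac{794753305169}{39804439} - \frac{4427}{3} = \frac{2208045664054}{119413317}$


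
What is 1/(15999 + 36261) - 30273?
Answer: -1582066979/52260 ≈ -30273.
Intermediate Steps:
1/(15999 + 36261) - 30273 = 1/52260 - 30273 = -1582066979/52260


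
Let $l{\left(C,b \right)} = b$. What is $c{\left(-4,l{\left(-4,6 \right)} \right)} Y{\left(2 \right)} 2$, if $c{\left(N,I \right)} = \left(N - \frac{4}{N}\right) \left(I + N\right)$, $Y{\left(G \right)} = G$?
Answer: $-24$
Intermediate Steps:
$c{\left(N,I \right)} = \left(I + N\right) \left(N - \frac{4}{N}\right)$
$c{\left(-4,l{\left(-4,6 \right)} \right)} Y{\left(2 \right)} 2 = \left(-4 + \left(-4\right)^{2} + 6 \left(-4\right) - \frac{24}{-4}\right) 2 \cdot 2 = \left(-4 + 16 - 24 - 24 \left(- \frac{1}{4}\right)\right) 2 \cdot 2 = \left(-4 + 16 - 24 + 6\right) 2 \cdot 2 = \left(-6\right) 2 \cdot 2 = \left(-12\right) 2 = -24$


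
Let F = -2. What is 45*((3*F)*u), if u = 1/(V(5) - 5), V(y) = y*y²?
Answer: -9/4 ≈ -2.2500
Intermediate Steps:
V(y) = y³
u = 1/120 (u = 1/(5³ - 5) = 1/(125 - 5) = 1/120 ≈ 0.0083333)
45*((3*F)*u) = 45*((3*(-2))*(1/120)) = 45*(-6*1/120) = 45*(-1/20) = -9/4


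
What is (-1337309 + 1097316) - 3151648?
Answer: -3391641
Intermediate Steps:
(-1337309 + 1097316) - 3151648 = -239993 - 3151648 = -3391641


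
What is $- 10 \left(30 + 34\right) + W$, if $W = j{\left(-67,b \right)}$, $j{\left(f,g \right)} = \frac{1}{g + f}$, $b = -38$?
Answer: $- \frac{67201}{105} \approx -640.01$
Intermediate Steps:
$j{\left(f,g \right)} = \frac{1}{f + g}$
$W = - \frac{1}{105}$ ($W = \frac{1}{-67 - 38} = \frac{1}{-105} = - \frac{1}{105} \approx -0.0095238$)
$- 10 \left(30 + 34\right) + W = - 10 \left(30 + 34\right) - \frac{1}{105} = \left(-10\right) 64 - \frac{1}{105} = -640 - \frac{1}{105} = - \frac{67201}{105}$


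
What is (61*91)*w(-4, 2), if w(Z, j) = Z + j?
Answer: -11102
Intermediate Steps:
(61*91)*w(-4, 2) = (61*91)*(-4 + 2) = 5551*(-2) = -11102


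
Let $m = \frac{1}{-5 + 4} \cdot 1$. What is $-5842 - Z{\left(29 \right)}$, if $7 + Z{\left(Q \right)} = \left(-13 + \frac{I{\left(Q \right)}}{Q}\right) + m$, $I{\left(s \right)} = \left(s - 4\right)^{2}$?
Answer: $- \frac{169434}{29} \approx -5842.6$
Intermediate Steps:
$I{\left(s \right)} = \left(-4 + s\right)^{2}$
$m = -1$ ($m = \frac{1}{-1} \cdot 1 = \left(-1\right) 1 = -1$)
$Z{\left(Q \right)} = -21 + \frac{\left(-4 + Q\right)^{2}}{Q}$ ($Z{\left(Q \right)} = -7 - \left(14 - \frac{\left(-4 + Q\right)^{2}}{Q}\right) = -21 + \frac{\left(-4 + Q\right)^{2}}{Q}$)
$-5842 - Z{\left(29 \right)} = -5842 - \left(-21 + \frac{\left(-4 + 29\right)^{2}}{29}\right) = -5842 - \left(-21 + \frac{25^{2}}{29}\right) = -5842 - \left(-21 + \frac{1}{29} \cdot 625\right) = -5842 - \left(-21 + \frac{625}{29}\right) = -5842 - \frac{16}{29} = - \frac{169434}{29}$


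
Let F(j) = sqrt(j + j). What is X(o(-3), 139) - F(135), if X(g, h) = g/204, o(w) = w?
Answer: -1/68 - 3*sqrt(30) ≈ -16.446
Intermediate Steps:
X(g, h) = g/204 (X(g, h) = g*(1/204) = g/204)
F(j) = sqrt(2)*sqrt(j) (F(j) = sqrt(2*j) = sqrt(2)*sqrt(j))
X(o(-3), 139) - F(135) = (1/204)*(-3) - sqrt(2)*sqrt(135) = -1/68 - sqrt(2)*3*sqrt(15) = -1/68 - 3*sqrt(30)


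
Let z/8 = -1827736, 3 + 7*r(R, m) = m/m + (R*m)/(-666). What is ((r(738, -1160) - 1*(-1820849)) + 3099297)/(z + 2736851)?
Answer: -1274365300/3078224583 ≈ -0.41399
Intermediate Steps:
r(R, m) = -2/7 - R*m/4662 (r(R, m) = -3/7 + (m/m + (R*m)/(-666))/7 = -3/7 + (1 + (R*m)*(-1/666))/7 = -3/7 + (1 - R*m/666)/7 = -3/7 + (1/7 - R*m/4662) = -2/7 - R*m/4662)
z = -14621888 (z = 8*(-1827736) = -14621888)
((r(738, -1160) - 1*(-1820849)) + 3099297)/(z + 2736851) = (((-2/7 - 1/4662*738*(-1160)) - 1*(-1820849)) + 3099297)/(-14621888 + 2736851) = (((-2/7 + 47560/259) + 1820849) + 3099297)/(-11885037) = ((47486/259 + 1820849) + 3099297)*(-1/11885037) = (471647377/259 + 3099297)*(-1/11885037) = (1274365300/259)*(-1/11885037) = -1274365300/3078224583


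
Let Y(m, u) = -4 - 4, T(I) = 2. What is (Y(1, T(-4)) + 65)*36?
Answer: 2052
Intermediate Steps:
Y(m, u) = -8
(Y(1, T(-4)) + 65)*36 = (-8 + 65)*36 = 57*36 = 2052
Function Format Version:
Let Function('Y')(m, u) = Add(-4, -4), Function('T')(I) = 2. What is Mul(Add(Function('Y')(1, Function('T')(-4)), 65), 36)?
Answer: 2052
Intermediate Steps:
Function('Y')(m, u) = -8
Mul(Add(Function('Y')(1, Function('T')(-4)), 65), 36) = Mul(Add(-8, 65), 36) = Mul(57, 36) = 2052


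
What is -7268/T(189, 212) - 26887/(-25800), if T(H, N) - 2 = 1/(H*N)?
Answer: -7511172335681/2067534600 ≈ -3632.9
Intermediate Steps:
T(H, N) = 2 + 1/(H*N)
-7268/T(189, 212) - 26887/(-25800) = -7268/(2 + 1/(189*212)) - 26887/(-25800) = -7268/(2 + (1/189)*(1/212)) - 26887*(-1/25800) = -7268/(2 + 1/40068) + 26887/25800 = -7268/80137/40068 + 26887/25800 = -7268*40068/80137 + 26887/25800 = -291214224/80137 + 26887/25800 = -7511172335681/2067534600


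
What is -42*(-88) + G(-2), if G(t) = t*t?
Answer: 3700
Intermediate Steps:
G(t) = t**2
-42*(-88) + G(-2) = -42*(-88) + (-2)**2 = 3696 + 4 = 3700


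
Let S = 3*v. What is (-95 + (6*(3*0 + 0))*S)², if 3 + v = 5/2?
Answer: 9025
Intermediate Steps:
v = -½ (v = -3 + 5/2 = -½ ≈ -0.50000)
S = -3/2 (S = 3*(-½) = -3/2 ≈ -1.5000)
(-95 + (6*(3*0 + 0))*S)² = (-95 + (6*(3*0 + 0))*(-3/2))² = (-95 + (6*(0 + 0))*(-3/2))² = (-95 + (6*0)*(-3/2))² = (-95 + 0*(-3/2))² = (-95 + 0)² = (-95)² = 9025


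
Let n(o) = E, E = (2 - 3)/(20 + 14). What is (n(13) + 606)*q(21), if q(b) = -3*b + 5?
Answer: -597487/17 ≈ -35146.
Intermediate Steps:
q(b) = 5 - 3*b
E = -1/34 ≈ -0.029412
n(o) = -1/34
(n(13) + 606)*q(21) = (-1/34 + 606)*(5 - 3*21) = 20603*(5 - 63)/34 = (20603/34)*(-58) = -597487/17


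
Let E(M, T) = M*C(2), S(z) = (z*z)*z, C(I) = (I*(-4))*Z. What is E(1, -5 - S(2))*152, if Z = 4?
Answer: -4864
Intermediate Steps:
C(I) = -16*I (C(I) = (I*(-4))*4 = -4*I*4 = -16*I)
S(z) = z³ (S(z) = z²*z = z³)
E(M, T) = -32*M (E(M, T) = M*(-16*2) = M*(-32) = -32*M)
E(1, -5 - S(2))*152 = -32*1*152 = -32*152 = -4864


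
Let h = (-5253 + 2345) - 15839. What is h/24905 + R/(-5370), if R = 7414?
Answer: -28531706/13373985 ≈ -2.1334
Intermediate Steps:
h = -18747 (h = -2908 - 15839 = -18747)
h/24905 + R/(-5370) = -18747/24905 + 7414/(-5370) = -18747*1/24905 + 7414*(-1/5370) = -18747/24905 - 3707/2685 = -28531706/13373985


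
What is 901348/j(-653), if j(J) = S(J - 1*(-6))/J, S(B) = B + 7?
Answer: 147145061/160 ≈ 9.1966e+5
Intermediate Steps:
S(B) = 7 + B
j(J) = (13 + J)/J (j(J) = (7 + (J - 1*(-6)))/J = (7 + (J + 6))/J = (7 + (6 + J))/J = (13 + J)/J)
901348/j(-653) = 901348/(((13 - 653)/(-653))) = 901348/((-1/653*(-640))) = 901348/(640/653) = 901348*(653/640) = 147145061/160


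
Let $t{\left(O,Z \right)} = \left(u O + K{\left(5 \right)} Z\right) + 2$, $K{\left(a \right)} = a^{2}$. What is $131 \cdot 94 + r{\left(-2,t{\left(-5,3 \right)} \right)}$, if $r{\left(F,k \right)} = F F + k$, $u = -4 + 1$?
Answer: $12410$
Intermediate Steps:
$u = -3$
$t{\left(O,Z \right)} = 2 - 3 O + 25 Z$ ($t{\left(O,Z \right)} = \left(- 3 O + 5^{2} Z\right) + 2 = \left(- 3 O + 25 Z\right) + 2 = 2 - 3 O + 25 Z$)
$r{\left(F,k \right)} = k + F^{2}$ ($r{\left(F,k \right)} = F^{2} + k = k + F^{2}$)
$131 \cdot 94 + r{\left(-2,t{\left(-5,3 \right)} \right)} = 131 \cdot 94 + \left(\left(2 - -15 + 25 \cdot 3\right) + \left(-2\right)^{2}\right) = 12314 + \left(\left(2 + 15 + 75\right) + 4\right) = 12314 + \left(92 + 4\right) = 12314 + 96 = 12410$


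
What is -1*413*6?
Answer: -2478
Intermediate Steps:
-1*413*6 = -413*6 = -2478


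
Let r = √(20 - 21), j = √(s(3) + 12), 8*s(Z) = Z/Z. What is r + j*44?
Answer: I + 11*√194 ≈ 153.21 + 1.0*I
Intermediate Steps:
s(Z) = ⅛ (s(Z) = (Z/Z)/8 = (⅛)*1 = ⅛)
j = √194/4 (j = √(⅛ + 12) = √(97/8) = √194/4 ≈ 3.4821)
r = I (r = √(-1) = I ≈ 1.0*I)
r + j*44 = I + (√194/4)*44 = I + 11*√194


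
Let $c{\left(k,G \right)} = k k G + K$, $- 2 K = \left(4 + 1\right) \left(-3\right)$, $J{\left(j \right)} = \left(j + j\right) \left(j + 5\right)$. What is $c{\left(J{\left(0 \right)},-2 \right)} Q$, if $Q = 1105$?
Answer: $\frac{16575}{2} \approx 8287.5$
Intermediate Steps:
$J{\left(j \right)} = 2 j \left(5 + j\right)$
$K = \frac{15}{2}$ ($K = - \frac{\left(4 + 1\right) \left(-3\right)}{2} = - \frac{5 \left(-3\right)}{2} = \left(- \frac{1}{2}\right) \left(-15\right) = \frac{15}{2} \approx 7.5$)
$c{\left(k,G \right)} = \frac{15}{2} + G k^{2}$ ($c{\left(k,G \right)} = k k G + \frac{15}{2} = k^{2} G + \frac{15}{2} = G k^{2} + \frac{15}{2} = \frac{15}{2} + G k^{2}$)
$c{\left(J{\left(0 \right)},-2 \right)} Q = \left(\frac{15}{2} - 2 \left(2 \cdot 0 \left(5 + 0\right)\right)^{2}\right) 1105 = \left(\frac{15}{2} - 2 \left(2 \cdot 0 \cdot 5\right)^{2}\right) 1105 = \left(\frac{15}{2} - 2 \cdot 0^{2}\right) 1105 = \left(\frac{15}{2} - 0\right) 1105 = \left(\frac{15}{2} + 0\right) 1105 = \frac{15}{2} \cdot 1105 = \frac{16575}{2}$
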